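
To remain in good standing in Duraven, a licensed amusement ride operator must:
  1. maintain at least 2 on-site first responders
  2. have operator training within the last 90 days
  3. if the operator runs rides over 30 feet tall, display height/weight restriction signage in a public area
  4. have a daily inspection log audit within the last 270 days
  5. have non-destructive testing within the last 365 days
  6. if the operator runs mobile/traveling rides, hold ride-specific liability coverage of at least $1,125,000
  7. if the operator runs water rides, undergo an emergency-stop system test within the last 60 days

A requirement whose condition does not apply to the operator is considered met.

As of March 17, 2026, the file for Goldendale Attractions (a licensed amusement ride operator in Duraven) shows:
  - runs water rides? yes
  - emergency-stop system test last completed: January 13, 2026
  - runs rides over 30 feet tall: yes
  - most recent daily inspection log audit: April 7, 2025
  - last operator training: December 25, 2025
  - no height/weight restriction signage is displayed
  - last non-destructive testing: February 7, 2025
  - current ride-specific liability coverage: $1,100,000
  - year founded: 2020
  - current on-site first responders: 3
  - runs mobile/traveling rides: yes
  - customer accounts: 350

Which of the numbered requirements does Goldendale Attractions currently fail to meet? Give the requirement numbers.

1. on-site first responders 3 ≥ 2 → met
2. operator training 82 days ago vs limit 90 → met
3. condition 'runs rides over 30 feet tall' holds; height/weight restriction signage absent → not met
4. daily inspection log audit 344 days ago vs limit 270 → not met
5. non-destructive testing 403 days ago vs limit 365 → not met
6. condition 'runs mobile/traveling rides' holds; ride-specific liability coverage $1,100,000 < $1,125,000 → not met
7. condition 'runs water rides' holds; emergency-stop system test 63 days ago vs limit 60 → not met
Not met: 3, 4, 5, 6, 7

3, 4, 5, 6, 7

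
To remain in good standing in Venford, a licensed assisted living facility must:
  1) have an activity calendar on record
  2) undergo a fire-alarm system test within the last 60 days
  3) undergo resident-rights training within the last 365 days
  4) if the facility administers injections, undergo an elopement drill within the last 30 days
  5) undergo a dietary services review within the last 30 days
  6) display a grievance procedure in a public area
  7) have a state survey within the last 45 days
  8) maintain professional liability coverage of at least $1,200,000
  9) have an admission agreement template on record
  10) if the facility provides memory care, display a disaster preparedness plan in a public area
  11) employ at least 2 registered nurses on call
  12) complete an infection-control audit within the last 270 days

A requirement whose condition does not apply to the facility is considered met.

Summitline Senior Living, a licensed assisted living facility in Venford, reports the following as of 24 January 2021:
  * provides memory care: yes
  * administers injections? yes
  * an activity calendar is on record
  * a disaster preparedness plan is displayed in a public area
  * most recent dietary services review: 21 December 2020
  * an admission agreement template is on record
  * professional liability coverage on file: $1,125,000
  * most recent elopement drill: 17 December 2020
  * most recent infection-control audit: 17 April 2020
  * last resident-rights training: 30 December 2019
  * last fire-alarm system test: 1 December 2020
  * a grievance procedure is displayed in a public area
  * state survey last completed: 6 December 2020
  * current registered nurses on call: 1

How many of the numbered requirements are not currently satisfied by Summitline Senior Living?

1. activity calendar present → met
2. fire-alarm system test 54 days ago vs limit 60 → met
3. resident-rights training 391 days ago vs limit 365 → not met
4. condition 'administers injections' holds; elopement drill 38 days ago vs limit 30 → not met
5. dietary services review 34 days ago vs limit 30 → not met
6. grievance procedure present → met
7. state survey 49 days ago vs limit 45 → not met
8. professional liability coverage $1,125,000 < $1,200,000 → not met
9. admission agreement template present → met
10. condition 'provides memory care' holds; disaster preparedness plan present → met
11. registered nurses on call 1 < 2 → not met
12. infection-control audit 282 days ago vs limit 270 → not met
Not met: 7 of 12

7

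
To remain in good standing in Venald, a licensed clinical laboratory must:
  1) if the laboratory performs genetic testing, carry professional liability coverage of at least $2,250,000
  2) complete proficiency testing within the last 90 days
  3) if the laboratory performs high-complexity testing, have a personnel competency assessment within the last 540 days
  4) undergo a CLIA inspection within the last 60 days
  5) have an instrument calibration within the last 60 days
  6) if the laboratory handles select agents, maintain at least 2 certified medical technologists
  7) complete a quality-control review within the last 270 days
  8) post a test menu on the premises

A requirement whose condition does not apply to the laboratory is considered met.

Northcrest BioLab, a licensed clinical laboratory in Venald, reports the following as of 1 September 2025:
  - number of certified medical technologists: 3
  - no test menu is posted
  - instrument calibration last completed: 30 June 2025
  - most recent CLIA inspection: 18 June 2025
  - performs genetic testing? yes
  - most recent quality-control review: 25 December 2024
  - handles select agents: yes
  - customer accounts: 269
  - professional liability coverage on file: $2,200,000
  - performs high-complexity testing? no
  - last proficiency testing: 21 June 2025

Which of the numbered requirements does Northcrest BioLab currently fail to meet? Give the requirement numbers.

1. condition 'performs genetic testing' holds; professional liability coverage $2,200,000 < $2,250,000 → not met
2. proficiency testing 72 days ago vs limit 90 → met
3. condition 'performs high-complexity testing' does not hold → requirement n/a → met
4. CLIA inspection 75 days ago vs limit 60 → not met
5. instrument calibration 63 days ago vs limit 60 → not met
6. condition 'handles select agents' holds; certified medical technologists 3 ≥ 2 → met
7. quality-control review 250 days ago vs limit 270 → met
8. test menu absent → not met
Not met: 1, 4, 5, 8

1, 4, 5, 8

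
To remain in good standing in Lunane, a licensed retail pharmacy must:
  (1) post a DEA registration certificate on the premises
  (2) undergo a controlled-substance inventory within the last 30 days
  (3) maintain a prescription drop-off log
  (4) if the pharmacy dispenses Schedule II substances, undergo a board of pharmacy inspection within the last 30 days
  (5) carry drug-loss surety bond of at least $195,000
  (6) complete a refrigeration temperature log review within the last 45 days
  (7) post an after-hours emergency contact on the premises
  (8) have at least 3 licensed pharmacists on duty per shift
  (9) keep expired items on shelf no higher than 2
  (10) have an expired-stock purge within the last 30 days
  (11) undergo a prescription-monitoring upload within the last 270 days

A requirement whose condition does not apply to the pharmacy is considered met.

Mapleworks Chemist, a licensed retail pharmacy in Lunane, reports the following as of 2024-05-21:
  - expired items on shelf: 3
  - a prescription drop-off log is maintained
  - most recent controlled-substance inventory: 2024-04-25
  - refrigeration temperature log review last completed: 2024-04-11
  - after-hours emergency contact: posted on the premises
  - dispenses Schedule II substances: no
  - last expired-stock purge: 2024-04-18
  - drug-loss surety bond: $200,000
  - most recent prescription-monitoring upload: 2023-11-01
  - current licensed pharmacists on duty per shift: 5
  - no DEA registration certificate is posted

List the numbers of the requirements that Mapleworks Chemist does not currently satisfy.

1, 9, 10

1. DEA registration certificate absent → not met
2. controlled-substance inventory 26 days ago vs limit 30 → met
3. prescription drop-off log present → met
4. condition 'dispenses Schedule II substances' does not hold → requirement n/a → met
5. drug-loss surety bond $200,000 ≥ $195,000 → met
6. refrigeration temperature log review 40 days ago vs limit 45 → met
7. after-hours emergency contact present → met
8. licensed pharmacists on duty per shift 5 ≥ 3 → met
9. expired items on shelf 3 > 2 → not met
10. expired-stock purge 33 days ago vs limit 30 → not met
11. prescription-monitoring upload 202 days ago vs limit 270 → met
Not met: 1, 9, 10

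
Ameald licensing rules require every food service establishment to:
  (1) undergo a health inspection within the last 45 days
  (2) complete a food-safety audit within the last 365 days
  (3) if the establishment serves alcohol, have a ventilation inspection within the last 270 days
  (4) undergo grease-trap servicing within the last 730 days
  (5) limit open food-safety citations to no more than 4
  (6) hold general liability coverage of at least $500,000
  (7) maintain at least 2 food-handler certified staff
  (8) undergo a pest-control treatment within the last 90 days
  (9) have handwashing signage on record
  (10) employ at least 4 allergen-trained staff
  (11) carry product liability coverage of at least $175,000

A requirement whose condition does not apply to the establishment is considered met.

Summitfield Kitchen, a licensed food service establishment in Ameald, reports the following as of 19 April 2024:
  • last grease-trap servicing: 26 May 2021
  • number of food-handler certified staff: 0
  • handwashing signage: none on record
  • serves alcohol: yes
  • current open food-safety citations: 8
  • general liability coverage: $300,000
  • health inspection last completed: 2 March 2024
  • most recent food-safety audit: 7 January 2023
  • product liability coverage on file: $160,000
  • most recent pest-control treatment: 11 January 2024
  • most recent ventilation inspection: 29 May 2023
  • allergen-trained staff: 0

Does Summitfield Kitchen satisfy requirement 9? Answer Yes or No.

9. handwashing signage absent → not met

No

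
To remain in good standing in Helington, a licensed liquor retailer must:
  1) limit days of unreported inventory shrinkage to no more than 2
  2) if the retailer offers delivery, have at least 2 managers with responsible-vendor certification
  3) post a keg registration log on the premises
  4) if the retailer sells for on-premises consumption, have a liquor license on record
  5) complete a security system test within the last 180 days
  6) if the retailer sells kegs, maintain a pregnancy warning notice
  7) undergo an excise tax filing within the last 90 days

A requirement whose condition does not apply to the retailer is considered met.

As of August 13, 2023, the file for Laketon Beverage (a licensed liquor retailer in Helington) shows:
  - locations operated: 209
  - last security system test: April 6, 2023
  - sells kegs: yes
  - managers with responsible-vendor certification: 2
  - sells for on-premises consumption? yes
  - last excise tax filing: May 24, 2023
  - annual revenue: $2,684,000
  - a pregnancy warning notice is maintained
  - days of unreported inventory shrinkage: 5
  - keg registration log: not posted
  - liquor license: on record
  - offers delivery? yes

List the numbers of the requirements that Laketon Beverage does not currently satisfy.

1. days of unreported inventory shrinkage 5 > 2 → not met
2. condition 'offers delivery' holds; managers with responsible-vendor certification 2 ≥ 2 → met
3. keg registration log absent → not met
4. condition 'sells for on-premises consumption' holds; liquor license present → met
5. security system test 129 days ago vs limit 180 → met
6. condition 'sells kegs' holds; pregnancy warning notice present → met
7. excise tax filing 81 days ago vs limit 90 → met
Not met: 1, 3

1, 3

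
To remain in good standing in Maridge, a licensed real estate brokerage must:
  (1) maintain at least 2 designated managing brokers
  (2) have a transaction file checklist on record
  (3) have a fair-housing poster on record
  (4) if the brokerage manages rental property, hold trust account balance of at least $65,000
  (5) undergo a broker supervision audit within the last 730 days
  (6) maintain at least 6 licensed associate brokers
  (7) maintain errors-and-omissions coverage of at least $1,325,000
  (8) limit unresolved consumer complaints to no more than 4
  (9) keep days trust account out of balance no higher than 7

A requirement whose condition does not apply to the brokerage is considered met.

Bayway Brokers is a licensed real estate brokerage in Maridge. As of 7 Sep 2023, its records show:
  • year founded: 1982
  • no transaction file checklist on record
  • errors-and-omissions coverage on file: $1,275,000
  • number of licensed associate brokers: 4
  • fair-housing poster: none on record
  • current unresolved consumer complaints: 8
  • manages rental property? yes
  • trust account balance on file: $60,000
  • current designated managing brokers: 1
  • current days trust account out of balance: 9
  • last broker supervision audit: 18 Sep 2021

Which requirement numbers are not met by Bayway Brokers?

1, 2, 3, 4, 6, 7, 8, 9

1. designated managing brokers 1 < 2 → not met
2. transaction file checklist absent → not met
3. fair-housing poster absent → not met
4. condition 'manages rental property' holds; trust account balance $60,000 < $65,000 → not met
5. broker supervision audit 719 days ago vs limit 730 → met
6. licensed associate brokers 4 < 6 → not met
7. errors-and-omissions coverage $1,275,000 < $1,325,000 → not met
8. unresolved consumer complaints 8 > 4 → not met
9. days trust account out of balance 9 > 7 → not met
Not met: 1, 2, 3, 4, 6, 7, 8, 9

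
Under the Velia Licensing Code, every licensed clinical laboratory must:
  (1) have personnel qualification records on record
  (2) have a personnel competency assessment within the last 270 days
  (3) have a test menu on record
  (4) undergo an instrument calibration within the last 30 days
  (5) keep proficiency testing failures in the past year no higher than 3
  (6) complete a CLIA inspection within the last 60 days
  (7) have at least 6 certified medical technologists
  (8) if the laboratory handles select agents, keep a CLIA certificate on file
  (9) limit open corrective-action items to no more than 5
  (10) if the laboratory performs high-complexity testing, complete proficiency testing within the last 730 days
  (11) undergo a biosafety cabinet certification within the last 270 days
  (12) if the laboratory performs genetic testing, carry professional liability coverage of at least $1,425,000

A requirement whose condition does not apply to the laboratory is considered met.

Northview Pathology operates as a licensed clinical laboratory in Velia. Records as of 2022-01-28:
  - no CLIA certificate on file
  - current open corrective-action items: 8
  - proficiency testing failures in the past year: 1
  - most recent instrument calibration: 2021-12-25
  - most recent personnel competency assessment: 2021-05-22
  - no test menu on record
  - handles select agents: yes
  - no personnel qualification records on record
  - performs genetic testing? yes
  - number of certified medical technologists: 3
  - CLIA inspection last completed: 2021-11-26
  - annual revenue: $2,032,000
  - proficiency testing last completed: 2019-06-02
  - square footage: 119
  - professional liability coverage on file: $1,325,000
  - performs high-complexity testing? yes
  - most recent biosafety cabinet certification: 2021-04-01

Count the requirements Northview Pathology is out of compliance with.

10

1. personnel qualification records absent → not met
2. personnel competency assessment 251 days ago vs limit 270 → met
3. test menu absent → not met
4. instrument calibration 34 days ago vs limit 30 → not met
5. proficiency testing failures in the past year 1 ≤ 3 → met
6. CLIA inspection 63 days ago vs limit 60 → not met
7. certified medical technologists 3 < 6 → not met
8. condition 'handles select agents' holds; CLIA certificate absent → not met
9. open corrective-action items 8 > 5 → not met
10. condition 'performs high-complexity testing' holds; proficiency testing 971 days ago vs limit 730 → not met
11. biosafety cabinet certification 302 days ago vs limit 270 → not met
12. condition 'performs genetic testing' holds; professional liability coverage $1,325,000 < $1,425,000 → not met
Not met: 10 of 12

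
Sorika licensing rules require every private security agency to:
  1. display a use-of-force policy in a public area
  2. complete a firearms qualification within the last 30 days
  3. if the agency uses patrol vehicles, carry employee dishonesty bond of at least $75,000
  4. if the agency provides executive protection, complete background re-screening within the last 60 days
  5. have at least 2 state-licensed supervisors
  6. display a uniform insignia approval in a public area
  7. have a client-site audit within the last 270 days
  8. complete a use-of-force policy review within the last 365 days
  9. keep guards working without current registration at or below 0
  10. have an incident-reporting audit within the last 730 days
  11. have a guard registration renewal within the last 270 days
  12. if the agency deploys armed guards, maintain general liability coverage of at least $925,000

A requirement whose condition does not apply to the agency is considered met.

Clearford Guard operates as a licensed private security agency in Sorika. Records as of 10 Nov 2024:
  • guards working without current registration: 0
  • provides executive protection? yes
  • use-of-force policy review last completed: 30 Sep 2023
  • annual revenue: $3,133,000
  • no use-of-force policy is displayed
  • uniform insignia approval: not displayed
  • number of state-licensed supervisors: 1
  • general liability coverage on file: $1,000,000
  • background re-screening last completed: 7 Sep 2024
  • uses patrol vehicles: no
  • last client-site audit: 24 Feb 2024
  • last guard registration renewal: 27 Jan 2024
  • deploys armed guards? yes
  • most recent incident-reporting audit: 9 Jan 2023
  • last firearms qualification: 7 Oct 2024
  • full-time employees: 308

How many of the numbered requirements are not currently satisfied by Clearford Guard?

7

1. use-of-force policy absent → not met
2. firearms qualification 34 days ago vs limit 30 → not met
3. condition 'uses patrol vehicles' does not hold → requirement n/a → met
4. condition 'provides executive protection' holds; background re-screening 64 days ago vs limit 60 → not met
5. state-licensed supervisors 1 < 2 → not met
6. uniform insignia approval absent → not met
7. client-site audit 260 days ago vs limit 270 → met
8. use-of-force policy review 407 days ago vs limit 365 → not met
9. guards working without current registration 0 ≤ 0 → met
10. incident-reporting audit 671 days ago vs limit 730 → met
11. guard registration renewal 288 days ago vs limit 270 → not met
12. condition 'deploys armed guards' holds; general liability coverage $1,000,000 ≥ $925,000 → met
Not met: 7 of 12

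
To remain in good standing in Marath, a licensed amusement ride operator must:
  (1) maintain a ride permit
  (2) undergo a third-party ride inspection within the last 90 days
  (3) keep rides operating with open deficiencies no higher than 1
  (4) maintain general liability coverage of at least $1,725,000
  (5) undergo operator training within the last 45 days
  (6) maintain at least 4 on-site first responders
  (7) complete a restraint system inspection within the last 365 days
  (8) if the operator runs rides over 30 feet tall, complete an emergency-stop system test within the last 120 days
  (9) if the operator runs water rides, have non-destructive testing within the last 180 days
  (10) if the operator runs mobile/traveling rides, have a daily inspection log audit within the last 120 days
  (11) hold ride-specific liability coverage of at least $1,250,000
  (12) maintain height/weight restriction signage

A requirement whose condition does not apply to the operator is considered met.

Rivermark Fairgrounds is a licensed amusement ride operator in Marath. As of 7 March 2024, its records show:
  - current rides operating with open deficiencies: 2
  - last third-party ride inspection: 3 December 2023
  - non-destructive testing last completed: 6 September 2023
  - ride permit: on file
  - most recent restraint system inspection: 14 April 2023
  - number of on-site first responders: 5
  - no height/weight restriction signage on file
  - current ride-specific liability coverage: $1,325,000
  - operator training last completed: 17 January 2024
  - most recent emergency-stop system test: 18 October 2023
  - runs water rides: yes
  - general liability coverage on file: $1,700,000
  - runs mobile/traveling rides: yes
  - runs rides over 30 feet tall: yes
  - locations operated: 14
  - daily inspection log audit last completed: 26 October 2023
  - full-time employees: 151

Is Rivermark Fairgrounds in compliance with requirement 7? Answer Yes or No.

7. restraint system inspection 328 days ago vs limit 365 → met

Yes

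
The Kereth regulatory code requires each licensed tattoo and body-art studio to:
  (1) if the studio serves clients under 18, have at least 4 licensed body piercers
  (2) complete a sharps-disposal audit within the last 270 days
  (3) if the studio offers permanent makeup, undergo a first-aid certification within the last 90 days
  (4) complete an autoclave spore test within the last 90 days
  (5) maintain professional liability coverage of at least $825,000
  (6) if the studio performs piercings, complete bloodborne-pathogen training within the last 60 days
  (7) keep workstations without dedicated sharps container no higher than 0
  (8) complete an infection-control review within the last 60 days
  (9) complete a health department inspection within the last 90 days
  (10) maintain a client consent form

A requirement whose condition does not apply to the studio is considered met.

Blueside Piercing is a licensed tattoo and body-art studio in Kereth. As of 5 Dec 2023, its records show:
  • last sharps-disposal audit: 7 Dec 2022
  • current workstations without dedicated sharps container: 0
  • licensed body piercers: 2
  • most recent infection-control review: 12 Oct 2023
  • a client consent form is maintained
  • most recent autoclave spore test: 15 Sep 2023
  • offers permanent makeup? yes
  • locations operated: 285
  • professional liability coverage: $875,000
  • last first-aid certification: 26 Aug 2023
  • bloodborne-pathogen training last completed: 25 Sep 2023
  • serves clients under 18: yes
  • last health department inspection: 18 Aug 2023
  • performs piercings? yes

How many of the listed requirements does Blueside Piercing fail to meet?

1. condition 'serves clients under 18' holds; licensed body piercers 2 < 4 → not met
2. sharps-disposal audit 363 days ago vs limit 270 → not met
3. condition 'offers permanent makeup' holds; first-aid certification 101 days ago vs limit 90 → not met
4. autoclave spore test 81 days ago vs limit 90 → met
5. professional liability coverage $875,000 ≥ $825,000 → met
6. condition 'performs piercings' holds; bloodborne-pathogen training 71 days ago vs limit 60 → not met
7. workstations without dedicated sharps container 0 ≤ 0 → met
8. infection-control review 54 days ago vs limit 60 → met
9. health department inspection 109 days ago vs limit 90 → not met
10. client consent form present → met
Not met: 5 of 10

5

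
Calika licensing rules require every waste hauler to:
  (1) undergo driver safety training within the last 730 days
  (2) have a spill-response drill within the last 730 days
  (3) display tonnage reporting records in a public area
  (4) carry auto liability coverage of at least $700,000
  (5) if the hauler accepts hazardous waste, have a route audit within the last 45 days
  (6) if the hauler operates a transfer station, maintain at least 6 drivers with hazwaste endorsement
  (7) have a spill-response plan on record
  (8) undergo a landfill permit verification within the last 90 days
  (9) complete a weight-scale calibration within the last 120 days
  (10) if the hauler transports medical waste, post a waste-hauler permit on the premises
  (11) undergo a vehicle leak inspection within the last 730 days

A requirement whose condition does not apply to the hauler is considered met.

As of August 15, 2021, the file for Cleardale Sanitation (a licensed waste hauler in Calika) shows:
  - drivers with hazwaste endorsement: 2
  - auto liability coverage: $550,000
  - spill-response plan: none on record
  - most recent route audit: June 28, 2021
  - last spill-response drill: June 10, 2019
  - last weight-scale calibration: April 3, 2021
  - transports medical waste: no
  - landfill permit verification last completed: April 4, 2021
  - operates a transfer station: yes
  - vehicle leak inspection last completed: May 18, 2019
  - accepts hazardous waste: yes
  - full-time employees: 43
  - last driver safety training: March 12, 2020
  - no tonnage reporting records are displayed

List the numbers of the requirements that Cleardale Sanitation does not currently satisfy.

2, 3, 4, 5, 6, 7, 8, 9, 11

1. driver safety training 521 days ago vs limit 730 → met
2. spill-response drill 797 days ago vs limit 730 → not met
3. tonnage reporting records absent → not met
4. auto liability coverage $550,000 < $700,000 → not met
5. condition 'accepts hazardous waste' holds; route audit 48 days ago vs limit 45 → not met
6. condition 'operates a transfer station' holds; drivers with hazwaste endorsement 2 < 6 → not met
7. spill-response plan absent → not met
8. landfill permit verification 133 days ago vs limit 90 → not met
9. weight-scale calibration 134 days ago vs limit 120 → not met
10. condition 'transports medical waste' does not hold → requirement n/a → met
11. vehicle leak inspection 820 days ago vs limit 730 → not met
Not met: 2, 3, 4, 5, 6, 7, 8, 9, 11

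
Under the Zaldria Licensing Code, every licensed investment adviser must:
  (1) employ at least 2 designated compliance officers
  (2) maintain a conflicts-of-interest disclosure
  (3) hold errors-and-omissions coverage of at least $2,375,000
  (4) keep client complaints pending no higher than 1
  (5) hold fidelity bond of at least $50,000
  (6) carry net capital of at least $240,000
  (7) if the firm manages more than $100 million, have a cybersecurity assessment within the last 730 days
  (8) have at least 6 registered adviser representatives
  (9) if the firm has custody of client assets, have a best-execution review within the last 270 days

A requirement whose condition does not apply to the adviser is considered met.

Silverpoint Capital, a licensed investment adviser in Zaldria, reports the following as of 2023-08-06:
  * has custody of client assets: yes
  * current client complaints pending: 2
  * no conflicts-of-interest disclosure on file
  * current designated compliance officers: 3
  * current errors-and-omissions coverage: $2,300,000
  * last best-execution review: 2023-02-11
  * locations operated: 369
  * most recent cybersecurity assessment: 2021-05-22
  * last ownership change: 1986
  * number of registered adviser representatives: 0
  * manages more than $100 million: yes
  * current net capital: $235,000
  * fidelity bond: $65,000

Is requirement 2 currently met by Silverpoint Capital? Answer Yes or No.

No

2. conflicts-of-interest disclosure absent → not met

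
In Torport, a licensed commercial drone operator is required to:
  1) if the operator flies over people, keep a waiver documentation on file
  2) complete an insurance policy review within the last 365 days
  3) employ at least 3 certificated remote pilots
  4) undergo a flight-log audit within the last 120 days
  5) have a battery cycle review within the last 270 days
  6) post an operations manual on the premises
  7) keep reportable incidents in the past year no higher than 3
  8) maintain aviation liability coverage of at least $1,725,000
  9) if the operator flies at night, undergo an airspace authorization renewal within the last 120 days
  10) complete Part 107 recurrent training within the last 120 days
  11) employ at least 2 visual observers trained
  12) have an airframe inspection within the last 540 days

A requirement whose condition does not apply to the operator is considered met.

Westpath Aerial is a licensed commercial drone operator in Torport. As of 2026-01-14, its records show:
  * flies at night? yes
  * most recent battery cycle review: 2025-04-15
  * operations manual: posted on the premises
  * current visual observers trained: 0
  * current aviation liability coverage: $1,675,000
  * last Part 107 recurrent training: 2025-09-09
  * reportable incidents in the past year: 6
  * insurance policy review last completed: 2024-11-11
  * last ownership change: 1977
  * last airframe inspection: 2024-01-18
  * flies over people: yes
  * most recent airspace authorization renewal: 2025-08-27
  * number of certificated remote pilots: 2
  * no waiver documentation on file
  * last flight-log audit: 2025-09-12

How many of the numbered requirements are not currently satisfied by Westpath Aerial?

11

1. condition 'flies over people' holds; waiver documentation absent → not met
2. insurance policy review 429 days ago vs limit 365 → not met
3. certificated remote pilots 2 < 3 → not met
4. flight-log audit 124 days ago vs limit 120 → not met
5. battery cycle review 274 days ago vs limit 270 → not met
6. operations manual present → met
7. reportable incidents in the past year 6 > 3 → not met
8. aviation liability coverage $1,675,000 < $1,725,000 → not met
9. condition 'flies at night' holds; airspace authorization renewal 140 days ago vs limit 120 → not met
10. Part 107 recurrent training 127 days ago vs limit 120 → not met
11. visual observers trained 0 < 2 → not met
12. airframe inspection 727 days ago vs limit 540 → not met
Not met: 11 of 12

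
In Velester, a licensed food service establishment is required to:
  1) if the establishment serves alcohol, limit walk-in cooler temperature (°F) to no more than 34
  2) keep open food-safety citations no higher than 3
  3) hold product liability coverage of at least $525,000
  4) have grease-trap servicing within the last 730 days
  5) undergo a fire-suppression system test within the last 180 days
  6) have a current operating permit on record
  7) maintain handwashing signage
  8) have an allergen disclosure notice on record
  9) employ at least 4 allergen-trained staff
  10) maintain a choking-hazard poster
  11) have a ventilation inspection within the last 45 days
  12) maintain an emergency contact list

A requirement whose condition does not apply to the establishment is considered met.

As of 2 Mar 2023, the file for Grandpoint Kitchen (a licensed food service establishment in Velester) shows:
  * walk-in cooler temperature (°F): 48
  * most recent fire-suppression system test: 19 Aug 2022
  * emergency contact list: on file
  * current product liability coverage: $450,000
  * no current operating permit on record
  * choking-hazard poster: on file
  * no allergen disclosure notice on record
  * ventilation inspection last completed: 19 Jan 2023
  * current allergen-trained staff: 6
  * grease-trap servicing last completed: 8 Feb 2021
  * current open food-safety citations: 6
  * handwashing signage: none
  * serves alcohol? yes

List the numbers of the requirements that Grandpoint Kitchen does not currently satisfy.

1. condition 'serves alcohol' holds; walk-in cooler temperature (°F) 48 > 34 → not met
2. open food-safety citations 6 > 3 → not met
3. product liability coverage $450,000 < $525,000 → not met
4. grease-trap servicing 752 days ago vs limit 730 → not met
5. fire-suppression system test 195 days ago vs limit 180 → not met
6. current operating permit absent → not met
7. handwashing signage absent → not met
8. allergen disclosure notice absent → not met
9. allergen-trained staff 6 ≥ 4 → met
10. choking-hazard poster present → met
11. ventilation inspection 42 days ago vs limit 45 → met
12. emergency contact list present → met
Not met: 1, 2, 3, 4, 5, 6, 7, 8

1, 2, 3, 4, 5, 6, 7, 8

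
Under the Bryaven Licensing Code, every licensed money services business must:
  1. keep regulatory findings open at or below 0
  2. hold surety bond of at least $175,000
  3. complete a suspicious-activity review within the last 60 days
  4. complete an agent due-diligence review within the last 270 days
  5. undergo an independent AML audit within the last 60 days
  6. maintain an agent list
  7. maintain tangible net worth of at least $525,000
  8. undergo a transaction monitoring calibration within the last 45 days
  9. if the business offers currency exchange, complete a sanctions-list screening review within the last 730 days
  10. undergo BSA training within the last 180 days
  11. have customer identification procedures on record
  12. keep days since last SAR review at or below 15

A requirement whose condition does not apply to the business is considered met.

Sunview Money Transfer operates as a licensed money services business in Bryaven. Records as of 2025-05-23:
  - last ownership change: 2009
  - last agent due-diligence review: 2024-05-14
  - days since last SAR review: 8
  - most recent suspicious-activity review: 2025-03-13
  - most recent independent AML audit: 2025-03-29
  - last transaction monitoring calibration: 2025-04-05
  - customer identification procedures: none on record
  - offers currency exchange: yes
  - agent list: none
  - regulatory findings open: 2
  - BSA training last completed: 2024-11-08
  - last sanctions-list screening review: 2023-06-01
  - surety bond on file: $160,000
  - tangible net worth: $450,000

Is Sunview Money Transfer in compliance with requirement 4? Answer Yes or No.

No

4. agent due-diligence review 374 days ago vs limit 270 → not met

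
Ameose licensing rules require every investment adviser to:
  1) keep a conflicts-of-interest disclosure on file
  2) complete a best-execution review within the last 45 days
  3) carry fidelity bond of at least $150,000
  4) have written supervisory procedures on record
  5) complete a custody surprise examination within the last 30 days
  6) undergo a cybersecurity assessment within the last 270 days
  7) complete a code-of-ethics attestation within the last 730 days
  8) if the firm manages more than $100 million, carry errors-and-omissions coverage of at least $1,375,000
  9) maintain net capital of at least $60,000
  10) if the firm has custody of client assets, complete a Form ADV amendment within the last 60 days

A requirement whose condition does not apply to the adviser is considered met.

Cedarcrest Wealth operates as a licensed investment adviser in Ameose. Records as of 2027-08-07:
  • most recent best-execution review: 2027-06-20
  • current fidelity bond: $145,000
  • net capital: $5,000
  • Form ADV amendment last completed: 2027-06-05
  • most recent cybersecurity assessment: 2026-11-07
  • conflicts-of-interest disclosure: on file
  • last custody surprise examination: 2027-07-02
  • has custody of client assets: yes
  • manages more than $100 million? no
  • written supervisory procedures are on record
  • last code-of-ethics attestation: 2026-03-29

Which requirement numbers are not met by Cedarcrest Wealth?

2, 3, 5, 6, 9, 10

1. conflicts-of-interest disclosure present → met
2. best-execution review 48 days ago vs limit 45 → not met
3. fidelity bond $145,000 < $150,000 → not met
4. written supervisory procedures present → met
5. custody surprise examination 36 days ago vs limit 30 → not met
6. cybersecurity assessment 273 days ago vs limit 270 → not met
7. code-of-ethics attestation 496 days ago vs limit 730 → met
8. condition 'manages more than $100 million' does not hold → requirement n/a → met
9. net capital $5,000 < $60,000 → not met
10. condition 'has custody of client assets' holds; Form ADV amendment 63 days ago vs limit 60 → not met
Not met: 2, 3, 5, 6, 9, 10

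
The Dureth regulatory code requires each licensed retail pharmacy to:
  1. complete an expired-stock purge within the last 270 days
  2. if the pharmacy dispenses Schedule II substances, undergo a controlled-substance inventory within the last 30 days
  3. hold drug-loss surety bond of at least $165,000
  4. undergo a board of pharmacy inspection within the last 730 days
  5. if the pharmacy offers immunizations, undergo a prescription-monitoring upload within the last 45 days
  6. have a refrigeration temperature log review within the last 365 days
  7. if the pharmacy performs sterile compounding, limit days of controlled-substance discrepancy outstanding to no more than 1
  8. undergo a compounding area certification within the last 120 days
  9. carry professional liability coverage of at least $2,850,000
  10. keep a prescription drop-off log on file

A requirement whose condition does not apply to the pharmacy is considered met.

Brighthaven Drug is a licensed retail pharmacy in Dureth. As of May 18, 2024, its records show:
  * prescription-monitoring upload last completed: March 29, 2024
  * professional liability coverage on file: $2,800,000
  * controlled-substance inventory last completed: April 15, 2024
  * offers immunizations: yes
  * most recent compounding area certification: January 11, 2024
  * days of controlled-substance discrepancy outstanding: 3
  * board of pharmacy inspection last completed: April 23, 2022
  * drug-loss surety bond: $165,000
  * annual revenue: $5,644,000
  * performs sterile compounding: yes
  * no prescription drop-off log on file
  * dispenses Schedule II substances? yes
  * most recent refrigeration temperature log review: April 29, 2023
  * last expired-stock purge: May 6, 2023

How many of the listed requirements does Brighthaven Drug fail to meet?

9

1. expired-stock purge 378 days ago vs limit 270 → not met
2. condition 'dispenses Schedule II substances' holds; controlled-substance inventory 33 days ago vs limit 30 → not met
3. drug-loss surety bond $165,000 ≥ $165,000 → met
4. board of pharmacy inspection 756 days ago vs limit 730 → not met
5. condition 'offers immunizations' holds; prescription-monitoring upload 50 days ago vs limit 45 → not met
6. refrigeration temperature log review 385 days ago vs limit 365 → not met
7. condition 'performs sterile compounding' holds; days of controlled-substance discrepancy outstanding 3 > 1 → not met
8. compounding area certification 128 days ago vs limit 120 → not met
9. professional liability coverage $2,800,000 < $2,850,000 → not met
10. prescription drop-off log absent → not met
Not met: 9 of 10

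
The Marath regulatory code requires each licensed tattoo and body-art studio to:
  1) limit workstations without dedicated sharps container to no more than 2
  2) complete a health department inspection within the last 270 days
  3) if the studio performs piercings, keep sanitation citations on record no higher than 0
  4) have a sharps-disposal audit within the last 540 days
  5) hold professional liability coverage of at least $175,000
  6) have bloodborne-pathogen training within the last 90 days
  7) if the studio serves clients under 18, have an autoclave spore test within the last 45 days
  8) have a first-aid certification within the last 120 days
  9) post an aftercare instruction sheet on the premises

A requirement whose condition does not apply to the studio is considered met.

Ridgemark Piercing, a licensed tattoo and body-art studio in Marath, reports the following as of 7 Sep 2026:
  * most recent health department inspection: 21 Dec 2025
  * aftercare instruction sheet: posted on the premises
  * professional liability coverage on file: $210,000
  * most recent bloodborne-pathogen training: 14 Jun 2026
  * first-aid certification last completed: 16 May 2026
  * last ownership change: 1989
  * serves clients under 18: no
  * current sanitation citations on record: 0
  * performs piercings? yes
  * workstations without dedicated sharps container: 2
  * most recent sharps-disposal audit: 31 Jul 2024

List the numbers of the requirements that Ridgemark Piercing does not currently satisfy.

1. workstations without dedicated sharps container 2 ≤ 2 → met
2. health department inspection 260 days ago vs limit 270 → met
3. condition 'performs piercings' holds; sanitation citations on record 0 ≤ 0 → met
4. sharps-disposal audit 768 days ago vs limit 540 → not met
5. professional liability coverage $210,000 ≥ $175,000 → met
6. bloodborne-pathogen training 85 days ago vs limit 90 → met
7. condition 'serves clients under 18' does not hold → requirement n/a → met
8. first-aid certification 114 days ago vs limit 120 → met
9. aftercare instruction sheet present → met
Not met: 4

4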